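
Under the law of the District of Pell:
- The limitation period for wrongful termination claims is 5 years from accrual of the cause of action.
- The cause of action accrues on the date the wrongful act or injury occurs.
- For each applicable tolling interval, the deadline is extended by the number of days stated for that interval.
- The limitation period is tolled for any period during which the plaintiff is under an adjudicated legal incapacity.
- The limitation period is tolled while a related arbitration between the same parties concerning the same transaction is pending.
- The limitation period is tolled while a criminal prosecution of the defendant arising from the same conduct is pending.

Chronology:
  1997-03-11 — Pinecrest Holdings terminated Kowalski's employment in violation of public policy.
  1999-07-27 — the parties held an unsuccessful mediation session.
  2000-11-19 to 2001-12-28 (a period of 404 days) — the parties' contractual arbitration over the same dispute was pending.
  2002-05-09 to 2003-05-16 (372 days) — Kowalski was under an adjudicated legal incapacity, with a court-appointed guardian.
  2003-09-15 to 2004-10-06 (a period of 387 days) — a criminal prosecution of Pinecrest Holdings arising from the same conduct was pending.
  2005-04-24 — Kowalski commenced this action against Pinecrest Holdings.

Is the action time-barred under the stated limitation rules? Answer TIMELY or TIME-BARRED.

TIMELY

The limitation period began to run on 1997-03-11.
The untolled deadline — 5 years after 1997-03-11 — is 2002-03-11.
Because the pending related arbitration ran from 2000-11-19 to 2001-12-28, the deadline is extended by 404 days to 2003-04-19.
Because the plaintiff's legal incapacity ran from 2002-05-09 to 2003-05-16, the deadline is extended by 372 days to 2004-04-25.
Because the pending criminal prosecution ran from 2003-09-15 to 2004-10-06, the deadline is extended by 387 days to 2005-05-17.
None of the other events listed affects the running of the period under the stated rules.
The 2005-04-24 filing precedes the 2005-05-17 deadline; the claim is timely.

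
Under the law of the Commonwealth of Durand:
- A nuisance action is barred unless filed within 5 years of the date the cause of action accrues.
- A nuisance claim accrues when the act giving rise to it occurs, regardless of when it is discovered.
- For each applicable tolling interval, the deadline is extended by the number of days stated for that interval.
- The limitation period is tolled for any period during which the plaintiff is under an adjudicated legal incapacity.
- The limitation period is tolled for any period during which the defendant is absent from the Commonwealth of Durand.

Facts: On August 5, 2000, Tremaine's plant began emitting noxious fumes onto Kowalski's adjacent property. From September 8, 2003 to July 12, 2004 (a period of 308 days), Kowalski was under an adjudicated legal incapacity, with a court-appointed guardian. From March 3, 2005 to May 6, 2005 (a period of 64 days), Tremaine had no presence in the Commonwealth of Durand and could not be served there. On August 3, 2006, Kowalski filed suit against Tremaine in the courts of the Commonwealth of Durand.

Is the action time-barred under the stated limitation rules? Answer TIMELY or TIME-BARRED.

TIMELY

The cause of action accrued on August 5, 2000, the date of the act.
Adding the 5 years base period to August 5, 2000 gives a deadline of August 5, 2005, before any tolling.
The period was tolled for 308 days by the plaintiff's legal incapacity (September 8, 2003 to July 12, 2004), pushing the deadline to June 9, 2006.
Because the defendant's absence from the jurisdiction ran from March 3, 2005 to May 6, 2005, the deadline is extended by 64 days to August 12, 2006.
Kowalski filed on August 3, 2006, before the August 12, 2006 deadline, so the action is timely.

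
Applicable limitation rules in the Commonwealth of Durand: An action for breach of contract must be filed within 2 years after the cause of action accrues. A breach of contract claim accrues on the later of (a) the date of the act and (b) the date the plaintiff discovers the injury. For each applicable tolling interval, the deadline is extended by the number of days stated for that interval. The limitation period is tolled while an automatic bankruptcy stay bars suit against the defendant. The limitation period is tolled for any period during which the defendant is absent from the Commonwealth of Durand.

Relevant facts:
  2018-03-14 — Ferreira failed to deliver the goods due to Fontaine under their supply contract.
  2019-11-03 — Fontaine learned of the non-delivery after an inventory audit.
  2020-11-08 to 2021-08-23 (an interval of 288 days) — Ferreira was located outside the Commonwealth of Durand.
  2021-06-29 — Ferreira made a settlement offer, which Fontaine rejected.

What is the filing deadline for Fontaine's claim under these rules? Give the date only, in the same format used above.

2022-08-18

Because discovery on 2019-11-03 post-dates the 2018-03-14 act, accrual under the later-of rule falls on 2019-11-03.
Adding the 2 years base period to 2019-11-03 gives a deadline of 2021-11-03, before any tolling.
Because the defendant's absence from the jurisdiction ran from 2020-11-08 to 2021-08-23, the deadline is extended by 288 days to 2022-08-18.
The other events in the timeline have no effect on the limitation period under the stated rules.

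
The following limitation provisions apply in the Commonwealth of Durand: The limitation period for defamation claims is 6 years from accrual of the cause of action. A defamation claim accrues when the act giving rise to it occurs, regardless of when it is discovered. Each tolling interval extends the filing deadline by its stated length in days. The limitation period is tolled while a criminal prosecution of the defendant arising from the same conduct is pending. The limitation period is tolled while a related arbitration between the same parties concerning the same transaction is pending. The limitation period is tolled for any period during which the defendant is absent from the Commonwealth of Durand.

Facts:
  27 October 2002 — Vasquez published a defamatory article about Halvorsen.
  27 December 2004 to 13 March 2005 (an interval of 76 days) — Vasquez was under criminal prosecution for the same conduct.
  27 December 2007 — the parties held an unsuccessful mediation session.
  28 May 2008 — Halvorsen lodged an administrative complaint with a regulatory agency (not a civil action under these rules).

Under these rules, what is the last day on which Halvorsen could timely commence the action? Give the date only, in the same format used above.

11 January 2009

The cause of action accrued on 27 October 2002, the date of the act.
6 years from 27 October 2002 is 27 October 2008.
The pending criminal prosecution from 27 December 2004 to 13 March 2005 tolled the period for 76 days, extending the deadline to 11 January 2009.
The other events in the timeline have no effect on the limitation period under the stated rules.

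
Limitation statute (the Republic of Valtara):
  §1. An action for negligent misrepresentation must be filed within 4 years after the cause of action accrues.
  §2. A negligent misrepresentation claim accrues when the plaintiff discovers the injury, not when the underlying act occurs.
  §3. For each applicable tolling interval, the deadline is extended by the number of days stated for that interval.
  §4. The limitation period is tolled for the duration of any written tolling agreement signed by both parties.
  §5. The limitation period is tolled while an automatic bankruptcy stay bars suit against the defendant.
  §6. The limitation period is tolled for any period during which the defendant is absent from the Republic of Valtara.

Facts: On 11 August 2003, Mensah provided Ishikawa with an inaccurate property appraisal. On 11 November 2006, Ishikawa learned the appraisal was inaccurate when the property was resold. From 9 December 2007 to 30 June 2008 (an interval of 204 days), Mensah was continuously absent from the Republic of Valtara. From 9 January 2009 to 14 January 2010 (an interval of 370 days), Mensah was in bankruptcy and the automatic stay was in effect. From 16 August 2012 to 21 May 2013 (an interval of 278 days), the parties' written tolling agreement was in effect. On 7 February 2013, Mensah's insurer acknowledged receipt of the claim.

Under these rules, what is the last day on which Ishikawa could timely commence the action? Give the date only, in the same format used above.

7 June 2012

The claim did not accrue until Ishikawa discovered the injury on 11 November 2006; the 11 August 2003 act date does not start the clock under the stated rule.
4 years from 11 November 2006 is 11 November 2010.
Because the defendant's absence from the jurisdiction ran from 9 December 2007 to 30 June 2008, the deadline is extended by 204 days to 3 June 2011.
Because the automatic bankruptcy stay ran from 9 January 2009 to 14 January 2010, the deadline is extended by 370 days to 7 June 2012.
The written tolling agreement starting 16 August 2012 came too late — the period had run on 7 June 2012 — and so does not extend the deadline.
Nothing else in the chronology tolls or restarts the period.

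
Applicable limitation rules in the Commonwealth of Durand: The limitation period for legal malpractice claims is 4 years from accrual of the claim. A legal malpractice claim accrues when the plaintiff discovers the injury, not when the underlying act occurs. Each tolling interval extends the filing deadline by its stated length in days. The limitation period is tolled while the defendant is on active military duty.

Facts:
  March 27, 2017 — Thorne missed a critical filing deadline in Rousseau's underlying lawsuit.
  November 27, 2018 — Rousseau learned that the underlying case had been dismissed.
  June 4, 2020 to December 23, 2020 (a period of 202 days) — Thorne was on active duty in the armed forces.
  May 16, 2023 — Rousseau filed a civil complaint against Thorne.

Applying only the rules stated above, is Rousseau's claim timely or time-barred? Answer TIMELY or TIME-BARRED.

TIMELY

Under the discovery rule, the claim accrued on November 27, 2018, when Rousseau discovered the injury — not on the March 27, 2017 date of the underlying act.
The untolled deadline — 4 years after November 27, 2018 — is November 27, 2022.
Because the defendant's active military service ran from June 4, 2020 to December 23, 2020, the deadline is extended by 202 days to June 17, 2023.
Rousseau filed on May 16, 2023, before the June 17, 2023 deadline, so the action is timely.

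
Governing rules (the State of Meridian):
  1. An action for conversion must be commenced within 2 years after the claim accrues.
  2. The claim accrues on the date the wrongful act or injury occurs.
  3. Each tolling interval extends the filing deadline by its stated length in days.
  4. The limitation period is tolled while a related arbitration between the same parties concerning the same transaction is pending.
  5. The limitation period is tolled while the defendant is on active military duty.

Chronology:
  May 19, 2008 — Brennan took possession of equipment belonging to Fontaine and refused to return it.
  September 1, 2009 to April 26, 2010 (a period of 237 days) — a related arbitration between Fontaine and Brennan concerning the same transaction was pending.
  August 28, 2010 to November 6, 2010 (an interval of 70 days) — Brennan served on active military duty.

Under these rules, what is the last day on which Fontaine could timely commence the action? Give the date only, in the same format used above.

March 22, 2011

The limitation period began to run on May 19, 2008.
The untolled deadline — 2 years after May 19, 2008 — is May 19, 2010.
The period was tolled for 237 days by the pending related arbitration (September 1, 2009 to April 26, 2010), pushing the deadline to January 11, 2011.
The period was tolled for 70 days by the defendant's active military service (August 28, 2010 to November 6, 2010), pushing the deadline to March 22, 2011.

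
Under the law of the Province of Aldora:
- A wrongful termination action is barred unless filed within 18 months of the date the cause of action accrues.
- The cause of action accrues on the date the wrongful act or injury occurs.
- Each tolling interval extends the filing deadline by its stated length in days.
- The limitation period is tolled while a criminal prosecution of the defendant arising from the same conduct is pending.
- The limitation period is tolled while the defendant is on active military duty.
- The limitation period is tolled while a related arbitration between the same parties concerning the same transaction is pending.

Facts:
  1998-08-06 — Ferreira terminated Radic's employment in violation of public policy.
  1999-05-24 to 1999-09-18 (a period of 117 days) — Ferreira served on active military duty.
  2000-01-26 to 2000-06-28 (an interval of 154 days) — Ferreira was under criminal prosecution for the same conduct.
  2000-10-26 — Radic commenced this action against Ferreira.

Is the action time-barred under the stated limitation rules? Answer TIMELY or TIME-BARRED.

TIMELY

The cause of action accrued on 1998-08-06, the date of the act.
The untolled deadline — 18 months after 1998-08-06 — is 2000-02-06.
Because the defendant's active military service ran from 1999-05-24 to 1999-09-18, the deadline is extended by 117 days to 2000-06-02.
The pending criminal prosecution from 2000-01-26 to 2000-06-28 tolled the period for 154 days, extending the deadline to 2000-11-03.
Filing on 2000-10-26 beat the 2000-11-03 deadline — the action is timely.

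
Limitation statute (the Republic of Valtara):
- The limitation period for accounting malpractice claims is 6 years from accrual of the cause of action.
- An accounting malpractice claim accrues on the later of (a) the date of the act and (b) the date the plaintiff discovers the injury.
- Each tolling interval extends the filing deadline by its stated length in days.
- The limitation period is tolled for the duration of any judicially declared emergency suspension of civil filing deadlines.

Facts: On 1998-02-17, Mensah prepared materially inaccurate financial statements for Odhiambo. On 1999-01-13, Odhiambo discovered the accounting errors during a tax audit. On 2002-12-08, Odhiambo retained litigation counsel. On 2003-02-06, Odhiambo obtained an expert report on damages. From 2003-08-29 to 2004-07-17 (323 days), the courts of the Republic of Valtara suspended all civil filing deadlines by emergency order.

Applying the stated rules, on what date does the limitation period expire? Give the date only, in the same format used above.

The claim accrued on 1999-01-13 — the later of the 1998-02-17 act and the 1999-01-13 discovery.
The untolled deadline — 6 years after 1999-01-13 — is 2005-01-13.
The period was tolled for 323 days by the emergency suspension of filing deadlines (2003-08-29 to 2004-07-17), pushing the deadline to 2005-12-02.
None of the other events listed affects the running of the period under the stated rules.

2005-12-02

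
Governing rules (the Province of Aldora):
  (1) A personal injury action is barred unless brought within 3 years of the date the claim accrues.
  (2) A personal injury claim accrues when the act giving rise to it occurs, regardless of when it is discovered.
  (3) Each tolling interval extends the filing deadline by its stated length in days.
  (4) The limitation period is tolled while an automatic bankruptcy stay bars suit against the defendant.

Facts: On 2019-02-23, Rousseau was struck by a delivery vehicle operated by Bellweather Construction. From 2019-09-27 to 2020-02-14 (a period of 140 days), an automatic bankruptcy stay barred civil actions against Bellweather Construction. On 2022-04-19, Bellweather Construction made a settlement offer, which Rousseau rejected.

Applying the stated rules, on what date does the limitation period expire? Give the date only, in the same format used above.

The claim accrued on 2019-02-23, when the wrongful act occurred.
Adding the 3 years base period to 2019-02-23 gives a deadline of 2022-02-23, before any tolling.
The period was tolled for 140 days by the automatic bankruptcy stay (2019-09-27 to 2020-02-14), pushing the deadline to 2022-07-13.
None of the other events listed affects the running of the period under the stated rules.

2022-07-13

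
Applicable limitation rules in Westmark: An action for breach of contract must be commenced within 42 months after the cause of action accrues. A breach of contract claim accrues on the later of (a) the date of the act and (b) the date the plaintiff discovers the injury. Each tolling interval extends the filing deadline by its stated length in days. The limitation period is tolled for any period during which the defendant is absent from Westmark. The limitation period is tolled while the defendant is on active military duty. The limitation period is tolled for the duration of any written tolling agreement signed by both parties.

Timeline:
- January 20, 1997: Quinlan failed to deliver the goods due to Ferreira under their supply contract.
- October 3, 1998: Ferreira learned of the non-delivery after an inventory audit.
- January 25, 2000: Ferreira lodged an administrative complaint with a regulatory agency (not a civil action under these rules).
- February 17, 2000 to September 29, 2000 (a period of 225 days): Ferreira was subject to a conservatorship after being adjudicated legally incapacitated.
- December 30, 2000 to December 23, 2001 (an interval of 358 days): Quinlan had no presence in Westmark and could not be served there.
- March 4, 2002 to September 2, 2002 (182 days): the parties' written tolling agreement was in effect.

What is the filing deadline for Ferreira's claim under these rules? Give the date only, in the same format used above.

September 25, 2003

The claim accrued on October 3, 1998 — the later of the January 20, 1997 act and the October 3, 1998 discovery.
The untolled deadline — 42 months after October 3, 1998 — is April 3, 2002.
Because the defendant's absence from the jurisdiction ran from December 30, 2000 to December 23, 2001, the deadline is extended by 358 days to March 27, 2003.
The written tolling agreement from March 4, 2002 to September 2, 2002 tolled the period for 182 days, extending the deadline to September 25, 2003.
Although the plaintiff's incapacity ran from February 17, 2000 to September 29, 2000, the stated rules do not make that a tolling event, so it is disregarded.
Nothing else in the chronology tolls or restarts the period.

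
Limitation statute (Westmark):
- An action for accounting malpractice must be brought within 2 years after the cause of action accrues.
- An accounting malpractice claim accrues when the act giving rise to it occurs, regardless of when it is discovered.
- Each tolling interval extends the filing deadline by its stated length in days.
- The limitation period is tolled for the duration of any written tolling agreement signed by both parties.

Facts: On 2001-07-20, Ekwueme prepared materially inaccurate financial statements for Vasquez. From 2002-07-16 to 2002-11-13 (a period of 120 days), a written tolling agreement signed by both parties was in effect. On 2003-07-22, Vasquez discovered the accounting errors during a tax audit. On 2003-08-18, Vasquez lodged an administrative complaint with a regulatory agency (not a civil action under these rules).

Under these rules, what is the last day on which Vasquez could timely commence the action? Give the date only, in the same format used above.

2003-11-17

The claim accrued on 2001-07-20, when the wrongful act occurred; under the stated occurrence rule the 2003-07-22 discovery does not delay accrual.
The untolled deadline — 2 years after 2001-07-20 — is 2003-07-20.
Because the written tolling agreement ran from 2002-07-16 to 2002-11-13, the deadline is extended by 120 days to 2003-11-17.
None of the other events listed affects the running of the period under the stated rules.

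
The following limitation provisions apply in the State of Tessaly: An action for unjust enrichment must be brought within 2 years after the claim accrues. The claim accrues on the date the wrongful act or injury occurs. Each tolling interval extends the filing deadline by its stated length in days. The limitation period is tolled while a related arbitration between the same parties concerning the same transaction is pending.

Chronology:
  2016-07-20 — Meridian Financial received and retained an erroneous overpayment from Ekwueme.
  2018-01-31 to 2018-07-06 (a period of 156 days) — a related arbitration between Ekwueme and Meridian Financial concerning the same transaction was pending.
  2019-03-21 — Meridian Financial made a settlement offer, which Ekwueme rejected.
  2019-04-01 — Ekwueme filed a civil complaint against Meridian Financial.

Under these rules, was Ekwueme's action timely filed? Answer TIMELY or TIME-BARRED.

TIME-BARRED

The claim accrued on 2016-07-20, when the wrongful act occurred.
The untolled deadline — 2 years after 2016-07-20 — is 2018-07-20.
The pending related arbitration from 2018-01-31 to 2018-07-06 tolled the period for 156 days, extending the deadline to 2018-12-23.
Nothing else in the chronology tolls or restarts the period.
Ekwueme filed on 2019-04-01, after the 2018-12-23 deadline, so the action is time-barred.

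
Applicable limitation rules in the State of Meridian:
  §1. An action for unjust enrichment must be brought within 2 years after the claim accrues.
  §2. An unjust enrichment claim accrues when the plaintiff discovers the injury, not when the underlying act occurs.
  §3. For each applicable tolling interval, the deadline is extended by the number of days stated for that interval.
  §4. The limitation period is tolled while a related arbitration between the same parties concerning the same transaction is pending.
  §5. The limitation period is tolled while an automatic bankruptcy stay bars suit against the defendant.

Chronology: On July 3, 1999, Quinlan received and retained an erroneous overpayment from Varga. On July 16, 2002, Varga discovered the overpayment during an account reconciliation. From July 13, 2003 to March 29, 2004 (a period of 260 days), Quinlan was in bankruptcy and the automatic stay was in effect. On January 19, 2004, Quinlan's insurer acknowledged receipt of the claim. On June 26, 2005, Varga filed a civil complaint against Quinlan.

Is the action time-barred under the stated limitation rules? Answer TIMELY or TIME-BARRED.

The claim did not accrue until Varga discovered the injury on July 16, 2002; the July 3, 1999 act date does not start the clock under the stated rule.
2 years from July 16, 2002 is July 16, 2004.
The period was tolled for 260 days by the automatic bankruptcy stay (July 13, 2003 to March 29, 2004), pushing the deadline to April 2, 2005.
Nothing else in the chronology tolls or restarts the period.
Filing on June 26, 2005 missed the April 2, 2005 deadline — the action is time-barred.

TIME-BARRED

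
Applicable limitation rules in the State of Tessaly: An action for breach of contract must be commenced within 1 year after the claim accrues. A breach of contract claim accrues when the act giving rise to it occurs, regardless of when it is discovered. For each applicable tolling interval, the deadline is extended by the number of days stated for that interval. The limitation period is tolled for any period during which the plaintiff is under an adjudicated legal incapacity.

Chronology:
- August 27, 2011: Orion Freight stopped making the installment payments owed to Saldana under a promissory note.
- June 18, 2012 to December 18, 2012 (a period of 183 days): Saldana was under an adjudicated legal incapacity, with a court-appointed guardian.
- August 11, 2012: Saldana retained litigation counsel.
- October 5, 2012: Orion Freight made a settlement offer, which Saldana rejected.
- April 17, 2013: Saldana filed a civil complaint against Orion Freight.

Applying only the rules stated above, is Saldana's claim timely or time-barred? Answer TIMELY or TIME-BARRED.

The limitation period began to run on August 27, 2011.
Adding the 1 year base period to August 27, 2011 gives a deadline of August 27, 2012, before any tolling.
Because the plaintiff's legal incapacity ran from June 18, 2012 to December 18, 2012, the deadline is extended by 183 days to February 26, 2013.
Nothing else in the chronology tolls or restarts the period.
The April 17, 2013 filing falls after the February 26, 2013 deadline; the claim is time-barred.

TIME-BARRED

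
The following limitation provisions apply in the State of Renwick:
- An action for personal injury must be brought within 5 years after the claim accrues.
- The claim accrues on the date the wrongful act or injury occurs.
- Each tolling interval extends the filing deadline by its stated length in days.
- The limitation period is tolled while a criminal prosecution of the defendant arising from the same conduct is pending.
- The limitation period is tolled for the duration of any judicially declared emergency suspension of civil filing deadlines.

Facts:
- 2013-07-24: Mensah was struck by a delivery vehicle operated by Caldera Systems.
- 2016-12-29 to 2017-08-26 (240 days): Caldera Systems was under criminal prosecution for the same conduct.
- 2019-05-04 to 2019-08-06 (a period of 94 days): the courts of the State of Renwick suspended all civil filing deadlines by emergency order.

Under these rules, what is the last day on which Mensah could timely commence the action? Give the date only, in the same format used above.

The claim accrued on 2013-07-24, the date of the act.
The untolled deadline — 5 years after 2013-07-24 — is 2018-07-24.
The period was tolled for 240 days by the pending criminal prosecution (2016-12-29 to 2017-08-26), pushing the deadline to 2019-03-21.
The emergency suspension of filing deadlines starting 2019-05-04 came too late — the period had run on 2019-03-21 — and so does not extend the deadline.

2019-03-21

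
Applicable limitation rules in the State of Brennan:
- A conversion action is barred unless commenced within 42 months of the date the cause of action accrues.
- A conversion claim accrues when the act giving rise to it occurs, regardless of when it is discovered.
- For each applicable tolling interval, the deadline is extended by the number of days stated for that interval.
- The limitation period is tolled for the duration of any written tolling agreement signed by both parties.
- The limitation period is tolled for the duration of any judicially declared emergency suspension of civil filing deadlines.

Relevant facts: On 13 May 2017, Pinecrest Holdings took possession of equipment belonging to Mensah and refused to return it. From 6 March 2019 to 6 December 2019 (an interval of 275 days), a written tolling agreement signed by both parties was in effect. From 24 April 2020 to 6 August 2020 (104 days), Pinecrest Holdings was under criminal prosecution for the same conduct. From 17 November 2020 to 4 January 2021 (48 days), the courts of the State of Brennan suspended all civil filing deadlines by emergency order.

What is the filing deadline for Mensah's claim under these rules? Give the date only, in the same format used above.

The claim accrued on 13 May 2017, when the wrongful act occurred.
Adding the 42 months base period to 13 May 2017 gives a deadline of 13 November 2020, before any tolling.
The written tolling agreement from 6 March 2019 to 6 December 2019 tolled the period for 275 days, extending the deadline to 15 August 2021.
Because the emergency suspension of filing deadlines ran from 17 November 2020 to 4 January 2021, the deadline is extended by 48 days to 2 October 2021.
No stated provision tolls the period for a criminal prosecution, so the interval from 24 April 2020 to 6 August 2020 has no effect on the deadline.

2 October 2021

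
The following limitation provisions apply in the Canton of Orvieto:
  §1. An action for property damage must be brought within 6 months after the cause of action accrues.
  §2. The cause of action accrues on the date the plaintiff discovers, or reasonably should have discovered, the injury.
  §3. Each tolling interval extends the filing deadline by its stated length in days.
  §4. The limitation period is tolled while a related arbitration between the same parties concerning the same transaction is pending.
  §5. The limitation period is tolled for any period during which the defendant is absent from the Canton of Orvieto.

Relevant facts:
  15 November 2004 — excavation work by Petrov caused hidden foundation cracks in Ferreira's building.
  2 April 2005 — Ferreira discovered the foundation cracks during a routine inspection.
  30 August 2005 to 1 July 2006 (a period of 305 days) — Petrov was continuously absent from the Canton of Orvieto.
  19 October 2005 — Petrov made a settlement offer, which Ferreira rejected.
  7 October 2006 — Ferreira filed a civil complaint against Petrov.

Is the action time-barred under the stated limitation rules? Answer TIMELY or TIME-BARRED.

Accrual is tied to discovery, so the period began on 2 April 2005 rather than on 15 November 2004 when the act occurred.
The untolled deadline — 6 months after 2 April 2005 — is 2 October 2005.
The defendant's absence from the jurisdiction from 30 August 2005 to 1 July 2006 tolled the period for 305 days, extending the deadline to 3 August 2006.
The other events in the timeline have no effect on the limitation period under the stated rules.
The 7 October 2006 filing falls after the 3 August 2006 deadline; the claim is time-barred.

TIME-BARRED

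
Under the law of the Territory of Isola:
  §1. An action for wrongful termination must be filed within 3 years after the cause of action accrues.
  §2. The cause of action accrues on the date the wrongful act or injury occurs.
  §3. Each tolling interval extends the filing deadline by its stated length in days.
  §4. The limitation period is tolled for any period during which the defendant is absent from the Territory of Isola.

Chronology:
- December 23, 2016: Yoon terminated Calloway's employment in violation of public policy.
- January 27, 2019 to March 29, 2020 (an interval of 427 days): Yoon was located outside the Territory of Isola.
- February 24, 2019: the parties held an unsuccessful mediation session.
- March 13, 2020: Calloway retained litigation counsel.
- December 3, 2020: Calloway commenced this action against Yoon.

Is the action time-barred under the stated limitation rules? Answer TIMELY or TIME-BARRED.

The claim accrued on December 23, 2016, when the wrongful act occurred.
3 years from December 23, 2016 is December 23, 2019.
The defendant's absence from the jurisdiction from January 27, 2019 to March 29, 2020 tolled the period for 427 days, extending the deadline to February 22, 2021.
The other events in the timeline have no effect on the limitation period under the stated rules.
Calloway filed on December 3, 2020, before the February 22, 2021 deadline, so the action is timely.

TIMELY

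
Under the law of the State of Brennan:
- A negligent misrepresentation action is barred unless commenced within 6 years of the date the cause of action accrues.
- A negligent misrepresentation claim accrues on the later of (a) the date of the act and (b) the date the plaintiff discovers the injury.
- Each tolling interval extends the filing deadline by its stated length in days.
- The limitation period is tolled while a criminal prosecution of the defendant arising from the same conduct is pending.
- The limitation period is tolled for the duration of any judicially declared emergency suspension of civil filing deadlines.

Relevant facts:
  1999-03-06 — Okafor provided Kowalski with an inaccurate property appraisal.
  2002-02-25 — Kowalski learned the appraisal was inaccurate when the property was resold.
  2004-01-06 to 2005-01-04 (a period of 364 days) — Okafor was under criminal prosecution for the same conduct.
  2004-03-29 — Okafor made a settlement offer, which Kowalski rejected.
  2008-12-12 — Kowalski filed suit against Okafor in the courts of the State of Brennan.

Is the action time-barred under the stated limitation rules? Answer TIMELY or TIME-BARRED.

Taking the later of the act (1999-03-06) and discovery (2002-02-25), the claim accrued on 2002-02-25.
Adding the 6 years base period to 2002-02-25 gives a deadline of 2008-02-25, before any tolling.
The pending criminal prosecution from 2004-01-06 to 2005-01-04 tolled the period for 364 days, extending the deadline to 2009-02-23.
Nothing else in the chronology tolls or restarts the period.
The 2008-12-12 filing precedes the 2009-02-23 deadline; the claim is timely.

TIMELY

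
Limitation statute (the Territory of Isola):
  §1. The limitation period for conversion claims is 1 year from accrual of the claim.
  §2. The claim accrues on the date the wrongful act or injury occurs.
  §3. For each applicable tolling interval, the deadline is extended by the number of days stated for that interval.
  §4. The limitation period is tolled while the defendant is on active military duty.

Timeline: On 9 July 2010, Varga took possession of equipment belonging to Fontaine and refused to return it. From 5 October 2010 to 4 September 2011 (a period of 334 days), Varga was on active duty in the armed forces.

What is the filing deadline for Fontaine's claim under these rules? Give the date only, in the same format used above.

7 June 2012

The claim accrued on 9 July 2010, when the wrongful act occurred.
The untolled deadline — 1 year after 9 July 2010 — is 9 July 2011.
Because the defendant's active military service ran from 5 October 2010 to 4 September 2011, the deadline is extended by 334 days to 7 June 2012.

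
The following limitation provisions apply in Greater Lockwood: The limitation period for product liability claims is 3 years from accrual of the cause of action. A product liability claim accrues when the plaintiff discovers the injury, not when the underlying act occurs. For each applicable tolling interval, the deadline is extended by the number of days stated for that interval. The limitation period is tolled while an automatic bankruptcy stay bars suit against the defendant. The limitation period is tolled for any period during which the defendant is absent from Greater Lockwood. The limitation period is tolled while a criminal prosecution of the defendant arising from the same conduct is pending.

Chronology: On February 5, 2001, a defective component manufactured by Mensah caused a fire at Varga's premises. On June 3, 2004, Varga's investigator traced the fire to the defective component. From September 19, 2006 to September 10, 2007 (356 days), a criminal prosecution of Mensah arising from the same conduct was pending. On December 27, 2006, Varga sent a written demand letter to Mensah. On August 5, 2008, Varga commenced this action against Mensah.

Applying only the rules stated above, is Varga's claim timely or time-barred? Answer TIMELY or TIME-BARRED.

TIME-BARRED

Under the discovery rule, the claim accrued on June 3, 2004, when Varga discovered the injury — not on the February 5, 2001 date of the underlying act.
The untolled deadline — 3 years after June 3, 2004 — is June 3, 2007.
The period was tolled for 356 days by the pending criminal prosecution (September 19, 2006 to September 10, 2007), pushing the deadline to May 24, 2008.
Nothing else in the chronology tolls or restarts the period.
Varga filed on August 5, 2008, after the May 24, 2008 deadline, so the action is time-barred.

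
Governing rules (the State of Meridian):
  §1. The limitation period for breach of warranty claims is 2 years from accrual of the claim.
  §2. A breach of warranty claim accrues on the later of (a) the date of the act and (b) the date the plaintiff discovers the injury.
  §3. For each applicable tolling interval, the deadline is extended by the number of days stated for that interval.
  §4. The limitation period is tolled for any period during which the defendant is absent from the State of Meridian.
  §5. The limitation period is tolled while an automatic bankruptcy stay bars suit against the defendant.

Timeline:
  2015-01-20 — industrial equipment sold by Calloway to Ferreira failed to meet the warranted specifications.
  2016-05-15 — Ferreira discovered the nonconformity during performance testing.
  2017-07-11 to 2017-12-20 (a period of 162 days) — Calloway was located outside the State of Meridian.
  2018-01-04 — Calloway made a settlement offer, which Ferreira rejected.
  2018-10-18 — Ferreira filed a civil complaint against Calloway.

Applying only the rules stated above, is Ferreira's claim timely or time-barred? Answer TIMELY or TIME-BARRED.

TIMELY

Taking the later of the act (2015-01-20) and discovery (2016-05-15), the claim accrued on 2016-05-15.
The untolled deadline — 2 years after 2016-05-15 — is 2018-05-15.
The defendant's absence from the jurisdiction from 2017-07-11 to 2017-12-20 tolled the period for 162 days, extending the deadline to 2018-10-24.
The other events in the timeline have no effect on the limitation period under the stated rules.
Filing on 2018-10-18 beat the 2018-10-24 deadline — the action is timely.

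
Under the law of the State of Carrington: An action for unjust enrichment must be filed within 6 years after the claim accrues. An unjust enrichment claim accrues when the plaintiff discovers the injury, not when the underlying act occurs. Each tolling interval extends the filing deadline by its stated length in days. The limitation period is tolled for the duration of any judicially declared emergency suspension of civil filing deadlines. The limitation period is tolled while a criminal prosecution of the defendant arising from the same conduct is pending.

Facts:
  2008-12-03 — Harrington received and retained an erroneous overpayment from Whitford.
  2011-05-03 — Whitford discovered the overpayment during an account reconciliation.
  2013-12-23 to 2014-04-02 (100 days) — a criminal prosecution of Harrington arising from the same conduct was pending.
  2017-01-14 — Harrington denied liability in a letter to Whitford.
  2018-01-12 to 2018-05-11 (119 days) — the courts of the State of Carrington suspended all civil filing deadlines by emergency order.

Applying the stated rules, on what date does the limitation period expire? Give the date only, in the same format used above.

The claim did not accrue until Whitford discovered the injury on 2011-05-03; the 2008-12-03 act date does not start the clock under the stated rule.
6 years from 2011-05-03 is 2017-05-03.
The pending criminal prosecution from 2013-12-23 to 2014-04-02 tolled the period for 100 days, extending the deadline to 2017-08-11.
By the time the emergency suspension of filing deadlines began on 2018-01-12, the limitation period had already expired on 2017-08-11; that interval cannot revive it.
None of the other events listed affects the running of the period under the stated rules.

2017-08-11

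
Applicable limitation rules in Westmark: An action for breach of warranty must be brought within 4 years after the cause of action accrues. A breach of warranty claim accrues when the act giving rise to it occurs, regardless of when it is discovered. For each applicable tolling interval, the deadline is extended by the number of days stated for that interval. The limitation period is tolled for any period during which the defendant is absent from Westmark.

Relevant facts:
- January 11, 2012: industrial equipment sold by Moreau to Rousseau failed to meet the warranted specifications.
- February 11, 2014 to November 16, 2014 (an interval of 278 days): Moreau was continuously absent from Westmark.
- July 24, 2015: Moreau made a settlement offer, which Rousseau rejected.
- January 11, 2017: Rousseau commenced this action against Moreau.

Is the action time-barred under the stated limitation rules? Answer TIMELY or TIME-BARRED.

TIME-BARRED

The cause of action accrued on January 11, 2012, the date of the act.
Adding the 4 years base period to January 11, 2012 gives a deadline of January 11, 2016, before any tolling.
Because the defendant's absence from the jurisdiction ran from February 11, 2014 to November 16, 2014, the deadline is extended by 278 days to October 15, 2016.
The other events in the timeline have no effect on the limitation period under the stated rules.
Filing on January 11, 2017 missed the October 15, 2016 deadline — the action is time-barred.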